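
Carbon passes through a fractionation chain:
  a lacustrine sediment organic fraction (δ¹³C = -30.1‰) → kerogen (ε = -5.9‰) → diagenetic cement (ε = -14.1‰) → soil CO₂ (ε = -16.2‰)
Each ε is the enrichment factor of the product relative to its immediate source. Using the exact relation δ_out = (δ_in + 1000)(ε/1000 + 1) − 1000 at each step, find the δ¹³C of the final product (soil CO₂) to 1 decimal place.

step 1: δ = (-30.10 + 1000)·(-5.9/1000 + 1) − 1000 = -35.82‰
step 2: δ = (-35.82 + 1000)·(-14.1/1000 + 1) − 1000 = -49.42‰
step 3: δ = (-49.42 + 1000)·(-16.2/1000 + 1) − 1000 = -64.82‰

-64.8‰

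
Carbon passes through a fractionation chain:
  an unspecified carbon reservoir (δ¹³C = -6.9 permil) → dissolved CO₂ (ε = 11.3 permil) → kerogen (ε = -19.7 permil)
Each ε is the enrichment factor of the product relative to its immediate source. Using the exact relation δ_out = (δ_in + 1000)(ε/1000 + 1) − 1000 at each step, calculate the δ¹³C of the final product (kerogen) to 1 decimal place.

step 1: δ = (-6.90 + 1000)·(11.3/1000 + 1) − 1000 = 4.32 permil
step 2: δ = (4.32 + 1000)·(-19.7/1000 + 1) − 1000 = -15.46 permil

-15.5 permil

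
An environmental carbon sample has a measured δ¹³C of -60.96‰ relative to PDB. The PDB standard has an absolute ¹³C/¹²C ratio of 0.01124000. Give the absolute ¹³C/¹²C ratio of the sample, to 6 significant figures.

0.0105548

R_sample = R_standard × (δ¹³C/1000 + 1)
R_sample = 0.01124000 × (-60.96/1000 + 1) = 0.01124000 × 0.939040
R_sample = 0.0105548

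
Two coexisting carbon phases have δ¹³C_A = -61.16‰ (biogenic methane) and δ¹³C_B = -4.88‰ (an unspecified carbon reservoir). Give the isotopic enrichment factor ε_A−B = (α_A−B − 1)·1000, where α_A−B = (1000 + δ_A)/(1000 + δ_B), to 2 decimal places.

-56.56‰

α_A−B = (1000 + -61.16) / (1000 + -4.88) = 938.84 / 995.12 = 0.943444
ε_A−B = (0.943444 − 1) × 1000 = -56.556‰
(The approximation ε ≈ δ_A − δ_B would give -56.28‰.)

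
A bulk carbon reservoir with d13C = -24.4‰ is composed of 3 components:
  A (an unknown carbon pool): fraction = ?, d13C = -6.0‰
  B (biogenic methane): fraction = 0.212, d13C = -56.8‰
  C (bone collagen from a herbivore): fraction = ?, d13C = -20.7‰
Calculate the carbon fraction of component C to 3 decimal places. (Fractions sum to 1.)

Let f_C and f_A be the unknown fractions; fractions sum to 1 so f_C + f_A = 0.788.
Mass balance: Σ fᵢ·δᵢ = δ_bulk ⇒ f_C·(-20.7) + f_A·(-6.0) = -24.4 − (-12.042) = -12.358
Substitute f_A = 0.788 − f_C:
f_C·(-20.7 − -6.0) = -12.358 − 0.788×(-6.0) = -7.630
f_C = -7.630 / -14.7 = 0.5191

0.519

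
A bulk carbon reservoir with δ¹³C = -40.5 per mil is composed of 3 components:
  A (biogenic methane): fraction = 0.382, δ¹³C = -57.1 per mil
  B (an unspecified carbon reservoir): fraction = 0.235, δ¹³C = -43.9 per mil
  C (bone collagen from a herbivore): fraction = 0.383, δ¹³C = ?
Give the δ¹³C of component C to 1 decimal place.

-21.9 per mil

Isotope mass balance: δ_bulk = Σ fᵢ·δᵢ.
-40.5 = 0.382×(-57.1) + 0.235×(-43.9) + 0.383×δ_C
0.383·δ_C = -40.5 − (-32.129) = -8.371
δ_C = -8.371 / 0.383 = -21.86 per mil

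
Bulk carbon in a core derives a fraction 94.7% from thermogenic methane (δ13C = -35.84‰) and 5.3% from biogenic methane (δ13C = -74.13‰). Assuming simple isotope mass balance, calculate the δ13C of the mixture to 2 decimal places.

δ_mix = f_A·δ_A + f_B·δ_B
δ_mix = 0.947 × (-35.84) + 0.053 × (-74.13)
δ_mix = -33.940 + -3.929 = -37.869‰

-37.87‰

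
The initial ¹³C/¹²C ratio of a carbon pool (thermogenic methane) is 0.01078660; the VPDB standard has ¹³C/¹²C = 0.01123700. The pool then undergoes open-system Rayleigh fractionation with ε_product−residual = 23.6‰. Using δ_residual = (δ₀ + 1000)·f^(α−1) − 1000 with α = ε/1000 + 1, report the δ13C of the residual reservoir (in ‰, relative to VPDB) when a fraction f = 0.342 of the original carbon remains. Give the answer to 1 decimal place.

-64.1‰

δ₀ = (0.01078660/0.01123700 − 1)×1000 = (0.959918 − 1)×1000 = -40.082‰
α − 1 = ε/1000 = 0.0236
f^(α−1) = 0.342^(0.0236) = 0.974996
δ_res = (-40.082 + 1000) × 0.974996 − 1000 = 935.917 − 1000 = -64.08‰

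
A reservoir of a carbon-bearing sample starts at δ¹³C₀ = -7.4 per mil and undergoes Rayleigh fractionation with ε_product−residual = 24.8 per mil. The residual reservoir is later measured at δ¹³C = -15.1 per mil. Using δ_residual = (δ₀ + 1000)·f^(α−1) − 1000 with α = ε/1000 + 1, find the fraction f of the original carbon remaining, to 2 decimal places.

α − 1 = ε/1000 = 0.0248
(δ_res + 1000)/(δ₀ + 1000) = (-15.1 + 1000)/(-7.4 + 1000) = 984.9/992.6 = 0.992243
f = 0.992243^(1/0.0248) = exp(ln(0.992243)/0.0248) = exp(-0.00779/0.0248)
f = exp(-0.3140) = 0.7305

0.73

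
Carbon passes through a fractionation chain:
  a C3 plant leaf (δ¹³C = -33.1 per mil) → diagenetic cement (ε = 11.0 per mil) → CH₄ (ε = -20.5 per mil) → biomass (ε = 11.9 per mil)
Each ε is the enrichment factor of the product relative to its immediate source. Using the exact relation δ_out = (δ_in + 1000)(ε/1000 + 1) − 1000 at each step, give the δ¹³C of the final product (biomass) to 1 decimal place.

-31.1 per mil

step 1: δ = (-33.10 + 1000)·(11.0/1000 + 1) − 1000 = -22.46 per mil
step 2: δ = (-22.46 + 1000)·(-20.5/1000 + 1) − 1000 = -42.50 per mil
step 3: δ = (-42.50 + 1000)·(11.9/1000 + 1) − 1000 = -31.11 per mil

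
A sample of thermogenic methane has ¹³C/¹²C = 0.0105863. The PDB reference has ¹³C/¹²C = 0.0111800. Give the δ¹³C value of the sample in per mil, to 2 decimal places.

δ¹³C = (R_sample / R_standard − 1) × 1000
R_sample / R_standard = 0.0105863 / 0.0111800 = 0.946896
δ¹³C = (0.946896 − 1) × 1000 = -53.104 per mil

-53.10 per mil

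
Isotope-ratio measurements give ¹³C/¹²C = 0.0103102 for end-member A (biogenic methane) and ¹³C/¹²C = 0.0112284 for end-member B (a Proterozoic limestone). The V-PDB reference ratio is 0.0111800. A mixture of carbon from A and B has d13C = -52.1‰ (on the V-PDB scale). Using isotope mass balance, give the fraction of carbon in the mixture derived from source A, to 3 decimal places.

δ_A = (0.0103102/0.0111800 − 1)×1000 = (0.922200 − 1)×1000 = -77.800‰
δ_B = (0.0112284/0.0111800 − 1)×1000 = (1.004329 − 1)×1000 = 4.329‰
f_A = (δ_mix − δ_B)/(δ_A − δ_B) = (-52.1 − (4.329))/(-77.800 − (4.329))
f_A = -56.429 / -82.129 = 0.6871

0.687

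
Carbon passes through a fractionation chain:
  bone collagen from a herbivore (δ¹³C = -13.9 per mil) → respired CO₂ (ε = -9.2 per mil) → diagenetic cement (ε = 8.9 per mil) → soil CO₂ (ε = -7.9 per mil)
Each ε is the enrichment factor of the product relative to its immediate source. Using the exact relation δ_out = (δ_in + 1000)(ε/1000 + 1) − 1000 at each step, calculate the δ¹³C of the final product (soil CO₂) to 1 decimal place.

-22.1 per mil

step 1: δ = (-13.90 + 1000)·(-9.2/1000 + 1) − 1000 = -22.97 per mil
step 2: δ = (-22.97 + 1000)·(8.9/1000 + 1) − 1000 = -14.28 per mil
step 3: δ = (-14.28 + 1000)·(-7.9/1000 + 1) − 1000 = -22.06 per mil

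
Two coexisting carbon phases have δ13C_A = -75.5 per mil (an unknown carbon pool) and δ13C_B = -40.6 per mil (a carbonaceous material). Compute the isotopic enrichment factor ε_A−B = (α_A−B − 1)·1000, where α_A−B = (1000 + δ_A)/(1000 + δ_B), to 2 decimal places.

-36.38 per mil

α_A−B = (1000 + -75.5) / (1000 + -40.6) = 924.5 / 959.4 = 0.963623
ε_A−B = (0.963623 − 1) × 1000 = -36.377 per mil
(The approximation ε ≈ δ_A − δ_B would give -34.9 per mil.)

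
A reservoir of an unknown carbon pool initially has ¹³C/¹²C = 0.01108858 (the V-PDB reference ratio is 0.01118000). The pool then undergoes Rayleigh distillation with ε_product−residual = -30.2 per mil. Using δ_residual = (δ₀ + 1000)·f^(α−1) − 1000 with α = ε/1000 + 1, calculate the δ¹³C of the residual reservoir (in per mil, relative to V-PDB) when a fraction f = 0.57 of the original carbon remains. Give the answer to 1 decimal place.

8.8 per mil

δ₀ = (0.01108858/0.01118000 − 1)×1000 = (0.991823 − 1)×1000 = -8.177 per mil
α − 1 = ε/1000 = -0.0302
f^(α−1) = 0.57^(-0.0302) = 1.017121
δ_res = (-8.177 + 1000) × 1.017121 − 1000 = 1008.804 − 1000 = 8.80 per mil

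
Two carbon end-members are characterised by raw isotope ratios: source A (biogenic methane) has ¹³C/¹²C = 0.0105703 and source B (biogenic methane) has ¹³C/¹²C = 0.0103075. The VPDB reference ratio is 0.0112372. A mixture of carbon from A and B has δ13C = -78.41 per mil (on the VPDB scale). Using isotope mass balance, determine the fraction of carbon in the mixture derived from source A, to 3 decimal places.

δ_A = (0.0105703/0.0112372 − 1)×1000 = (0.940652 − 1)×1000 = -59.348 per mil
δ_B = (0.0103075/0.0112372 − 1)×1000 = (0.917266 − 1)×1000 = -82.734 per mil
f_A = (δ_mix − δ_B)/(δ_A − δ_B) = (-78.41 − (-82.734))/(-59.348 − (-82.734))
f_A = 4.324 / 23.387 = 0.1849

0.185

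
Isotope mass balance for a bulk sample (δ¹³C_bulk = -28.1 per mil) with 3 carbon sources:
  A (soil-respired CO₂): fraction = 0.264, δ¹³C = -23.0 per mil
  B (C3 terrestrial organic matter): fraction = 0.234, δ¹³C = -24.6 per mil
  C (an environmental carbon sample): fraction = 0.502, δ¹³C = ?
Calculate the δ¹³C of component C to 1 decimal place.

Isotope mass balance: δ_bulk = Σ fᵢ·δᵢ.
-28.1 = 0.264×(-23.0) + 0.234×(-24.6) + 0.502×δ_C
0.502·δ_C = -28.1 − (-11.828) = -16.272
δ_C = -16.272 / 0.502 = -32.41 per mil

-32.4 per mil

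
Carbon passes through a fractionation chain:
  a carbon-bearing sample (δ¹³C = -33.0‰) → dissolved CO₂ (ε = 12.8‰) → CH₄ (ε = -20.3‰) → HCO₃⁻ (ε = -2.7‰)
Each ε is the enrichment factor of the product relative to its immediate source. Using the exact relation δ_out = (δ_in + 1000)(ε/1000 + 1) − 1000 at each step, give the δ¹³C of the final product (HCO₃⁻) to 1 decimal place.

step 1: δ = (-33.00 + 1000)·(12.8/1000 + 1) − 1000 = -20.62‰
step 2: δ = (-20.62 + 1000)·(-20.3/1000 + 1) − 1000 = -40.50‰
step 3: δ = (-40.50 + 1000)·(-2.7/1000 + 1) − 1000 = -43.09‰

-43.1‰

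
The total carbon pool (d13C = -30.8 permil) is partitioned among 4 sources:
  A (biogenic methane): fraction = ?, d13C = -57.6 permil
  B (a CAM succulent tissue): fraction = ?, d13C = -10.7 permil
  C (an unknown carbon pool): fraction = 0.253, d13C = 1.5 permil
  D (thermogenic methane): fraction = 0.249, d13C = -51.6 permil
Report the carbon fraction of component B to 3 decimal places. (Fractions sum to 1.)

0.221

Let f_B and f_A be the unknown fractions; fractions sum to 1 so f_B + f_A = 0.498.
Mass balance: Σ fᵢ·δᵢ = δ_bulk ⇒ f_B·(-10.7) + f_A·(-57.6) = -30.8 − (-12.469) = -18.331
Substitute f_A = 0.498 − f_B:
f_B·(-10.7 − -57.6) = -18.331 − 0.498×(-57.6) = 10.354
f_B = 10.354 / 46.9 = 0.2208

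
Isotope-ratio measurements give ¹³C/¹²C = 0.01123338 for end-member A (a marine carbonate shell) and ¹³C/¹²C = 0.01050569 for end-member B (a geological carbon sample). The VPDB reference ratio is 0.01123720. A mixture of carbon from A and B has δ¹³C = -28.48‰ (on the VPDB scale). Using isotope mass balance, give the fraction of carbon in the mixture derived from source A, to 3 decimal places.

δ_A = (0.01123338/0.01123720 − 1)×1000 = (0.999660 − 1)×1000 = -0.340‰
δ_B = (0.01050569/0.01123720 − 1)×1000 = (0.934903 − 1)×1000 = -65.097‰
f_A = (δ_mix − δ_B)/(δ_A − δ_B) = (-28.48 − (-65.097))/(-0.340 − (-65.097))
f_A = 36.617 / 64.757 = 0.5655

0.565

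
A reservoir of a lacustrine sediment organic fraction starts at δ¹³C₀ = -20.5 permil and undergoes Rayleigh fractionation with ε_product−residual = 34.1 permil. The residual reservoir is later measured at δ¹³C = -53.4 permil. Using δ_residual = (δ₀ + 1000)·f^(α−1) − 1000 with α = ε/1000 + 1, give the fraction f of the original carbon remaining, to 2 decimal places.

0.37

α − 1 = ε/1000 = 0.0341
(δ_res + 1000)/(δ₀ + 1000) = (-53.4 + 1000)/(-20.5 + 1000) = 946.6/979.5 = 0.966411
f = 0.966411^(1/0.0341) = exp(ln(0.966411)/0.0341) = exp(-0.03417/0.0341)
f = exp(-1.0019) = 0.3672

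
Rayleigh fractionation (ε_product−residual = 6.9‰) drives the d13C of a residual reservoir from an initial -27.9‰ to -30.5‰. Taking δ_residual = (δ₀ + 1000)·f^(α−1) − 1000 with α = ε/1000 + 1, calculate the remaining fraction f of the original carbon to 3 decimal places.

0.678

α − 1 = ε/1000 = 0.0069
(δ_res + 1000)/(δ₀ + 1000) = (-30.5 + 1000)/(-27.9 + 1000) = 969.5/972.1 = 0.997325
f = 0.997325^(1/0.0069) = exp(ln(0.997325)/0.0069) = exp(-0.00268/0.0069)
f = exp(-0.3881) = 0.6783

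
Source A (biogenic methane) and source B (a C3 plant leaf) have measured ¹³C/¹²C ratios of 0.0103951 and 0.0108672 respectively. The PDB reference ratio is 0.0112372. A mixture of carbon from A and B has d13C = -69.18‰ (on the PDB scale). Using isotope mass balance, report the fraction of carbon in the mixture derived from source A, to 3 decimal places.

0.863

δ_A = (0.0103951/0.0112372 − 1)×1000 = (0.925061 − 1)×1000 = -74.939‰
δ_B = (0.0108672/0.0112372 − 1)×1000 = (0.967074 − 1)×1000 = -32.926‰
f_A = (δ_mix − δ_B)/(δ_A − δ_B) = (-69.18 − (-32.926))/(-74.939 − (-32.926))
f_A = -36.254 / -42.012 = 0.8629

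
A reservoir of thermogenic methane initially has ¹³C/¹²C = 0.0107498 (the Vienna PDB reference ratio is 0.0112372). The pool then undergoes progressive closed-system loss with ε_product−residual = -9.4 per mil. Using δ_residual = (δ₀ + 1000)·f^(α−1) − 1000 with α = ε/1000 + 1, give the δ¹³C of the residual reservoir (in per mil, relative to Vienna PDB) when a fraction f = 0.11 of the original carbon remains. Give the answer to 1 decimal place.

δ₀ = (0.0107498/0.0112372 − 1)×1000 = (0.956626 − 1)×1000 = -43.374 per mil
α − 1 = ε/1000 = -0.0094
f^(α−1) = 0.11^(-0.0094) = 1.020965
δ_res = (-43.374 + 1000) × 1.020965 − 1000 = 976.682 − 1000 = -23.32 per mil

-23.3 per mil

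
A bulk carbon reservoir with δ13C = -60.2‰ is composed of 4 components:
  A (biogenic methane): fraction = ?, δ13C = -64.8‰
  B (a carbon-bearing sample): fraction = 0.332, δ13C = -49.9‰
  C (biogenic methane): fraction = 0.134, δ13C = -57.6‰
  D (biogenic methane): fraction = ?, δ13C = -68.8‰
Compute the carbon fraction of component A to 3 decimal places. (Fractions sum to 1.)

0.206

Let f_A and f_D be the unknown fractions; fractions sum to 1 so f_A + f_D = 0.534.
Mass balance: Σ fᵢ·δᵢ = δ_bulk ⇒ f_A·(-64.8) + f_D·(-68.8) = -60.2 − (-24.285) = -35.915
Substitute f_D = 0.534 − f_A:
f_A·(-64.8 − -68.8) = -35.915 − 0.534×(-68.8) = 0.824
f_A = 0.824 / 4.0 = 0.2061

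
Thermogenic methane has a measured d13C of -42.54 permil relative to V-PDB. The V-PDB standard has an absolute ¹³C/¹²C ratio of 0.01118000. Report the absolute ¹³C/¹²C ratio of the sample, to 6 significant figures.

R_sample = R_standard × (d13C/1000 + 1)
R_sample = 0.01118000 × (-42.54/1000 + 1) = 0.01118000 × 0.957460
R_sample = 0.0107044

0.0107044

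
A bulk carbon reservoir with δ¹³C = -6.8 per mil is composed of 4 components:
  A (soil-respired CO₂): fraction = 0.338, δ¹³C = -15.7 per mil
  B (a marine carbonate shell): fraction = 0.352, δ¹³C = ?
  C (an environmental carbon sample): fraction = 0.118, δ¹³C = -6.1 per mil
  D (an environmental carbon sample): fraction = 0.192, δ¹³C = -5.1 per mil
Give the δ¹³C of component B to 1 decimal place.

0.6 per mil

Isotope mass balance: δ_bulk = Σ fᵢ·δᵢ.
-6.8 = 0.338×(-15.7) + 0.352×δ_B + 0.118×(-6.1) + 0.192×(-5.1)
0.352·δ_B = -6.8 − (-7.006) = 0.206
δ_B = 0.206 / 0.352 = 0.58 per mil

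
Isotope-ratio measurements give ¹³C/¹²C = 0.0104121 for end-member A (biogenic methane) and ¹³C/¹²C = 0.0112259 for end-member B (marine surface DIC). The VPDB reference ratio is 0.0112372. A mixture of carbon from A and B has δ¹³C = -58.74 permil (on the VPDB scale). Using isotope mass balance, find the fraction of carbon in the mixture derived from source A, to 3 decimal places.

0.797

δ_A = (0.0104121/0.0112372 − 1)×1000 = (0.926574 − 1)×1000 = -73.426 permil
δ_B = (0.0112259/0.0112372 − 1)×1000 = (0.998994 − 1)×1000 = -1.006 permil
f_A = (δ_mix − δ_B)/(δ_A − δ_B) = (-58.74 − (-1.006))/(-73.426 − (-1.006))
f_A = -57.734 / -72.420 = 0.7972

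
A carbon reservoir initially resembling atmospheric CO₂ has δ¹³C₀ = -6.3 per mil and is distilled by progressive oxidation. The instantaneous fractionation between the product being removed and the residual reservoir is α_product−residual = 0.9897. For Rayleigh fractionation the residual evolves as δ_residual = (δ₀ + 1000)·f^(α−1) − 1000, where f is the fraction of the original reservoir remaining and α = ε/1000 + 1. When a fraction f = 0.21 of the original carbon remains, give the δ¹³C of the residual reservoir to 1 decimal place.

Rayleigh residual: δ_res = (δ₀ + 1000)·f^(α−1) − 1000
α − 1 = -0.01030
f^(α−1) = 0.21^(-0.01030) = 1.016205
δ_res = (-6.3 + 1000) × 1.016205 − 1000 = 1009.802 − 1000 = 9.80 per mil

9.8 per mil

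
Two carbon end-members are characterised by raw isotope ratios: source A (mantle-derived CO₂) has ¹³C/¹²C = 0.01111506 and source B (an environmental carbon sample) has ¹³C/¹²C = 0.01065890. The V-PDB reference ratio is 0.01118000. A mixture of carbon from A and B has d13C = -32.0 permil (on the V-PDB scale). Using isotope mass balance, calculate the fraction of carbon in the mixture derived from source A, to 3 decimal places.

0.358

δ_A = (0.01111506/0.01118000 − 1)×1000 = (0.994191 − 1)×1000 = -5.809 permil
δ_B = (0.01065890/0.01118000 − 1)×1000 = (0.953390 − 1)×1000 = -46.610 permil
f_A = (δ_mix − δ_B)/(δ_A − δ_B) = (-32.0 − (-46.610))/(-5.809 − (-46.610))
f_A = 14.610 / 40.801 = 0.3581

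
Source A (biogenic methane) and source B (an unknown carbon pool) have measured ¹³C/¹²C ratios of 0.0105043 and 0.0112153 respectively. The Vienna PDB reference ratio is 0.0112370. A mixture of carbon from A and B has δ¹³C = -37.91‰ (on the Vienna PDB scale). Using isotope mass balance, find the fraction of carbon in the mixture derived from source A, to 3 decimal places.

0.569

δ_A = (0.0105043/0.0112370 − 1)×1000 = (0.934796 − 1)×1000 = -65.204‰
δ_B = (0.0112153/0.0112370 − 1)×1000 = (0.998069 − 1)×1000 = -1.931‰
f_A = (δ_mix − δ_B)/(δ_A − δ_B) = (-37.91 − (-1.931))/(-65.204 − (-1.931))
f_A = -35.979 / -63.273 = 0.5686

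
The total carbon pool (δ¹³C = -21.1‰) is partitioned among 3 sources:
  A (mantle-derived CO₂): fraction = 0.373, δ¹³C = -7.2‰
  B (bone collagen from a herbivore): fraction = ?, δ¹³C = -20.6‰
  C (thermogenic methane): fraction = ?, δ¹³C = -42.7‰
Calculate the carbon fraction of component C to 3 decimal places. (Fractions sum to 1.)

Let f_C and f_B be the unknown fractions; fractions sum to 1 so f_C + f_B = 0.627.
Mass balance: Σ fᵢ·δᵢ = δ_bulk ⇒ f_C·(-42.7) + f_B·(-20.6) = -21.1 − (-2.686) = -18.414
Substitute f_B = 0.627 − f_C:
f_C·(-42.7 − -20.6) = -18.414 − 0.627×(-20.6) = -5.498
f_C = -5.498 / -22.1 = 0.2488

0.249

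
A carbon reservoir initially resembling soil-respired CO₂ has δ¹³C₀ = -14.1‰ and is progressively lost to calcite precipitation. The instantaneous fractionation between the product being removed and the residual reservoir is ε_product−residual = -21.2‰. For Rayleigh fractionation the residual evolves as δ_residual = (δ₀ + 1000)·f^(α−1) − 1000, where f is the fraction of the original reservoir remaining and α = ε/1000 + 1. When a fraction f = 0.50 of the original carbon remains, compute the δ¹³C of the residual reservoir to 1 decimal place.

0.5‰

Rayleigh residual: δ_res = (δ₀ + 1000)·f^(α−1) − 1000
α = ε/1000 + 1 = 0.97880, so α − 1 = -0.02120
f^(α−1) = 0.50^(-0.02120) = 1.014803
δ_res = (-14.1 + 1000) × 1.014803 − 1000 = 1000.494 − 1000 = 0.49‰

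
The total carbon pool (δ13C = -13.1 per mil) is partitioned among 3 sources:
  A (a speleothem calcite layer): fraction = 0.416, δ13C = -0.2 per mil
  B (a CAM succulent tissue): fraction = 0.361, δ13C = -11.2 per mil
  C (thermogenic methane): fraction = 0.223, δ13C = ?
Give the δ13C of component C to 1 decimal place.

-40.2 per mil

Isotope mass balance: δ_bulk = Σ fᵢ·δᵢ.
-13.1 = 0.416×(-0.2) + 0.361×(-11.2) + 0.223×δ_C
0.223·δ_C = -13.1 − (-4.126) = -8.974
δ_C = -8.974 / 0.223 = -40.24 per mil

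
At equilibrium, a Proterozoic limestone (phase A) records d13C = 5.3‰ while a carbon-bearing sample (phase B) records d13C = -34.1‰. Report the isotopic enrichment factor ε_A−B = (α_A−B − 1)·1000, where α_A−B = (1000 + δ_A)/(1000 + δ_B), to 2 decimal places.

α_A−B = (1000 + 5.3) / (1000 + -34.1) = 1005.3 / 965.9 = 1.040791
ε_A−B = (1.040791 − 1) × 1000 = 40.791‰
(The approximation ε ≈ δ_A − δ_B would give 39.4‰.)

40.79‰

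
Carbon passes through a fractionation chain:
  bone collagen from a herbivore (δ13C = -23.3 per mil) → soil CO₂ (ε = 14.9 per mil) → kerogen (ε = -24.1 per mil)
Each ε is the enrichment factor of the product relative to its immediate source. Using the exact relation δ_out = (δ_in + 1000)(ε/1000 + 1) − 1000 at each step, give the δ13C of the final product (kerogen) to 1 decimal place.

-32.6 per mil

step 1: δ = (-23.30 + 1000)·(14.9/1000 + 1) − 1000 = -8.75 per mil
step 2: δ = (-8.75 + 1000)·(-24.1/1000 + 1) − 1000 = -32.64 per mil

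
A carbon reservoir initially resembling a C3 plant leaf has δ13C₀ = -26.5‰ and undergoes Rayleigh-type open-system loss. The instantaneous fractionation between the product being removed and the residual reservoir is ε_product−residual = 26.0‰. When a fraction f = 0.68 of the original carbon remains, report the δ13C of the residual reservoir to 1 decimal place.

-36.2‰

Rayleigh residual: δ_res = (δ₀ + 1000)·f^(α−1) − 1000
α = ε/1000 + 1 = 1.02600, so α − 1 = 0.02600
f^(α−1) = 0.68^(0.02600) = 0.990023
δ_res = (-26.5 + 1000) × 0.990023 − 1000 = 963.787 − 1000 = -36.21‰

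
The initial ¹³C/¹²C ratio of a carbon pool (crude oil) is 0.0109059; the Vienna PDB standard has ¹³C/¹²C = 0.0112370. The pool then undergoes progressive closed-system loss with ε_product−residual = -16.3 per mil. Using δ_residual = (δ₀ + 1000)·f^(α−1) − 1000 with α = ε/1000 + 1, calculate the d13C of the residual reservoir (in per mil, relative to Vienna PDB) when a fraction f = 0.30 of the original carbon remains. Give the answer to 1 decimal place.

-10.2 per mil

δ₀ = (0.0109059/0.0112370 − 1)×1000 = (0.970535 − 1)×1000 = -29.465 per mil
α − 1 = ε/1000 = -0.0163
f^(α−1) = 0.30^(-0.0163) = 1.019819
δ_res = (-29.465 + 1000) × 1.019819 − 1000 = 989.769 − 1000 = -10.23 per mil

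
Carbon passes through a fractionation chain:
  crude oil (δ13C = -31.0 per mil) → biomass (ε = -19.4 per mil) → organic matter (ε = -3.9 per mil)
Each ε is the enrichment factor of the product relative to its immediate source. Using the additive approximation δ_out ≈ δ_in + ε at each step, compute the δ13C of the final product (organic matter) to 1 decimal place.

-54.3 per mil

step 1: δ ≈ -31.0 + (-19.4) = -50.4 per mil
step 2: δ ≈ -50.4 + (-3.9) = -54.3 per mil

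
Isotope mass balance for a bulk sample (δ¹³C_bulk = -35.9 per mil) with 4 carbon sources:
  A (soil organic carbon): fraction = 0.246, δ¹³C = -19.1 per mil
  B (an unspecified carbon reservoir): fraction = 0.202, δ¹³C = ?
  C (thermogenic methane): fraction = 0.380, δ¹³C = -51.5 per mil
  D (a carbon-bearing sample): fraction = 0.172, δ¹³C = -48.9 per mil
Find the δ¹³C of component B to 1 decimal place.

Isotope mass balance: δ_bulk = Σ fᵢ·δᵢ.
-35.9 = 0.246×(-19.1) + 0.202×δ_B + 0.380×(-51.5) + 0.172×(-48.9)
0.202·δ_B = -35.9 − (-32.679) = -3.221
δ_B = -3.221 / 0.202 = -15.94 per mil

-15.9 per mil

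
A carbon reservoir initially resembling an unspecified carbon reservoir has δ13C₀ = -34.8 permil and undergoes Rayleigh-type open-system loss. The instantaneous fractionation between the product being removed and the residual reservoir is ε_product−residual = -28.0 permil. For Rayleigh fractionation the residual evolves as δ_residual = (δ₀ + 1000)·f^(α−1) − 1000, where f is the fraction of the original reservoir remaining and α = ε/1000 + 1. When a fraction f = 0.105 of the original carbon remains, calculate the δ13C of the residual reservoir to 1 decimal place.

Rayleigh residual: δ_res = (δ₀ + 1000)·f^(α−1) − 1000
α = ε/1000 + 1 = 0.97200, so α − 1 = -0.02800
f^(α−1) = 0.105^(-0.02800) = 1.065140
δ_res = (-34.8 + 1000) × 1.065140 − 1000 = 1028.073 − 1000 = 28.07 permil

28.1 permil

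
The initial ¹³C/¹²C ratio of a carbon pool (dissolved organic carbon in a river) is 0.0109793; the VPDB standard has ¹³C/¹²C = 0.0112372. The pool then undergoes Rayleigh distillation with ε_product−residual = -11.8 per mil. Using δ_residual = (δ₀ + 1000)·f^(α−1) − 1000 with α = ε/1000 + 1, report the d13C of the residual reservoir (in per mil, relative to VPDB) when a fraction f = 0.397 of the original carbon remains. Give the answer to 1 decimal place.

-12.2 per mil

δ₀ = (0.0109793/0.0112372 − 1)×1000 = (0.977049 − 1)×1000 = -22.951 per mil
α − 1 = ε/1000 = -0.0118
f^(α−1) = 0.397^(-0.0118) = 1.010961
δ_res = (-22.951 + 1000) × 1.010961 − 1000 = 987.759 − 1000 = -12.24 per mil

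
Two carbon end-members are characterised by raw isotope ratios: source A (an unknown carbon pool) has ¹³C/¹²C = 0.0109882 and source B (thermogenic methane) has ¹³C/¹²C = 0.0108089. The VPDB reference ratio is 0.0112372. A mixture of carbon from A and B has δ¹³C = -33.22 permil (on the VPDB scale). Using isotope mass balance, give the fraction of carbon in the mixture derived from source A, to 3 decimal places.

0.307

δ_A = (0.0109882/0.0112372 − 1)×1000 = (0.977841 − 1)×1000 = -22.159 permil
δ_B = (0.0108089/0.0112372 − 1)×1000 = (0.961886 − 1)×1000 = -38.114 permil
f_A = (δ_mix − δ_B)/(δ_A − δ_B) = (-33.22 − (-38.114))/(-22.159 − (-38.114))
f_A = 4.894 / 15.956 = 0.3067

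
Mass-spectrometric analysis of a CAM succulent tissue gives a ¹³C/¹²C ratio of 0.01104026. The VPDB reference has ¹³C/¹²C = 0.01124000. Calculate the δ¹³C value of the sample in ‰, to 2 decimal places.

-17.77‰

δ¹³C = (R_sample / R_standard − 1) × 1000
R_sample / R_standard = 0.01104026 / 0.01124000 = 0.982230
δ¹³C = (0.982230 − 1) × 1000 = -17.770‰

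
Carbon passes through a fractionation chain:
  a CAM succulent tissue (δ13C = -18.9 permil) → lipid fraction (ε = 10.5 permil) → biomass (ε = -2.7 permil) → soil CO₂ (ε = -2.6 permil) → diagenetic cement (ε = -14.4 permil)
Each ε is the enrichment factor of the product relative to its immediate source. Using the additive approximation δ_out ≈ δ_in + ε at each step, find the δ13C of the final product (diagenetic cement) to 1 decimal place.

-28.1 permil

step 1: δ ≈ -18.9 + (10.5) = -8.4 permil
step 2: δ ≈ -8.4 + (-2.7) = -11.1 permil
step 3: δ ≈ -11.1 + (-2.6) = -13.7 permil
step 4: δ ≈ -13.7 + (-14.4) = -28.1 permil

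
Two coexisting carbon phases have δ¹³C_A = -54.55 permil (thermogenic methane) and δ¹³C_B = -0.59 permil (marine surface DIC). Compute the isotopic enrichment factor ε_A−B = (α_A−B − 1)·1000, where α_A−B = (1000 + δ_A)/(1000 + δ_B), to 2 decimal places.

-53.99 permil

α_A−B = (1000 + -54.55) / (1000 + -0.59) = 945.45 / 999.41 = 0.946008
ε_A−B = (0.946008 − 1) × 1000 = -53.992 permil
(The approximation ε ≈ δ_A − δ_B would give -53.96 permil.)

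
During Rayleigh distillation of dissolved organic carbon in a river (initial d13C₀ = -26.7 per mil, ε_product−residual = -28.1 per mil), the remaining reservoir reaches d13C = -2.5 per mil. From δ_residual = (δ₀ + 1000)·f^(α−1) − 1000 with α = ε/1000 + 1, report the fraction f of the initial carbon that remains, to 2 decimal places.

0.42

α − 1 = ε/1000 = -0.0281
(δ_res + 1000)/(δ₀ + 1000) = (-2.5 + 1000)/(-26.7 + 1000) = 997.5/973.3 = 1.024864
f = 1.024864^(1/-0.0281) = exp(ln(1.024864)/-0.0281) = exp(0.02456/-0.0281)
f = exp(-0.8740) = 0.4173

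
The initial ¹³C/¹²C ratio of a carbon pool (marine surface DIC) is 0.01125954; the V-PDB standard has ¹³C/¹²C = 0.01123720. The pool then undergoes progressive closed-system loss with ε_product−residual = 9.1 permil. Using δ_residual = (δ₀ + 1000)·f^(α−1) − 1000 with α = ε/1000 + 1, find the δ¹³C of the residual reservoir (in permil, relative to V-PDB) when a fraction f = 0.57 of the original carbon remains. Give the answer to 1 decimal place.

-3.1 permil

δ₀ = (0.01125954/0.01123720 − 1)×1000 = (1.001988 − 1)×1000 = 1.988 permil
α − 1 = ε/1000 = 0.0091
f^(α−1) = 0.57^(0.0091) = 0.994898
δ_res = (1.988 + 1000) × 0.994898 − 1000 = 996.876 − 1000 = -3.12 permil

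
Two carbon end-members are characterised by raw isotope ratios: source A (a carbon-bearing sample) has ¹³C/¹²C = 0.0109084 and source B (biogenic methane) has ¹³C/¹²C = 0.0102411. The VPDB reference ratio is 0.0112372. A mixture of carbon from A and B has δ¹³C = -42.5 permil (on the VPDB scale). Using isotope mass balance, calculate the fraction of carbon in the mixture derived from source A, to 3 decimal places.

0.777

δ_A = (0.0109084/0.0112372 − 1)×1000 = (0.970740 − 1)×1000 = -29.260 permil
δ_B = (0.0102411/0.0112372 − 1)×1000 = (0.911357 − 1)×1000 = -88.643 permil
f_A = (δ_mix − δ_B)/(δ_A − δ_B) = (-42.5 − (-88.643))/(-29.260 − (-88.643))
f_A = 46.143 / 59.383 = 0.7770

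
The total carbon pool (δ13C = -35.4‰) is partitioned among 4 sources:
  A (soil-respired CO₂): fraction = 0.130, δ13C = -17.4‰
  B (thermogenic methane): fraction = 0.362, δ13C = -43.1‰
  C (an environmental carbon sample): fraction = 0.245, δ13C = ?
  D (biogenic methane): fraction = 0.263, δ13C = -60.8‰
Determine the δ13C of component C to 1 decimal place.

Isotope mass balance: δ_bulk = Σ fᵢ·δᵢ.
-35.4 = 0.130×(-17.4) + 0.362×(-43.1) + 0.245×δ_C + 0.263×(-60.8)
0.245·δ_C = -35.4 − (-33.855) = -1.545
δ_C = -1.545 / 0.245 = -6.31‰

-6.3‰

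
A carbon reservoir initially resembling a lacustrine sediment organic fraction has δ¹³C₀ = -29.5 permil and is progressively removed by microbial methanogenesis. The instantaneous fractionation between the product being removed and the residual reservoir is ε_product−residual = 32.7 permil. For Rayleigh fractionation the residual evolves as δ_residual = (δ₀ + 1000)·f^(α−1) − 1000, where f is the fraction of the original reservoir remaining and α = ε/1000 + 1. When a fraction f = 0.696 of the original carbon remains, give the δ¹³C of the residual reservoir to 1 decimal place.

Rayleigh residual: δ_res = (δ₀ + 1000)·f^(α−1) − 1000
α = ε/1000 + 1 = 1.03270, so α − 1 = 0.03270
f^(α−1) = 0.696^(0.03270) = 0.988219
δ_res = (-29.5 + 1000) × 0.988219 − 1000 = 959.067 − 1000 = -40.93 permil

-40.9 permil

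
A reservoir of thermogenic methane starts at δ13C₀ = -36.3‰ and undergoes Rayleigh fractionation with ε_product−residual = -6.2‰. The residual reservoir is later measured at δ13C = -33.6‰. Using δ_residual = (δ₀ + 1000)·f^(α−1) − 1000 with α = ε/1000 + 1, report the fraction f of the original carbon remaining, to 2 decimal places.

α − 1 = ε/1000 = -0.0062
(δ_res + 1000)/(δ₀ + 1000) = (-33.6 + 1000)/(-36.3 + 1000) = 966.4/963.7 = 1.002802
f = 1.002802^(1/-0.0062) = exp(ln(1.002802)/-0.0062) = exp(0.00280/-0.0062)
f = exp(-0.4513) = 0.6368

0.64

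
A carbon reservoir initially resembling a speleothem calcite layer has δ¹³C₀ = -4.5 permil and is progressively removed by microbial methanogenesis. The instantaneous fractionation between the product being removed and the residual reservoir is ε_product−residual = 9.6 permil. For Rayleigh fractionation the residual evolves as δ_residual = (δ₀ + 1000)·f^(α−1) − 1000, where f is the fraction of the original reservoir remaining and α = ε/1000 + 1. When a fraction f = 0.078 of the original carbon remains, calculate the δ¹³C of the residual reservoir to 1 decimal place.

Rayleigh residual: δ_res = (δ₀ + 1000)·f^(α−1) − 1000
α = ε/1000 + 1 = 1.00960, so α − 1 = 0.00960
f^(α−1) = 0.078^(0.00960) = 0.975807
δ_res = (-4.5 + 1000) × 0.975807 − 1000 = 971.416 − 1000 = -28.58 permil

-28.6 permil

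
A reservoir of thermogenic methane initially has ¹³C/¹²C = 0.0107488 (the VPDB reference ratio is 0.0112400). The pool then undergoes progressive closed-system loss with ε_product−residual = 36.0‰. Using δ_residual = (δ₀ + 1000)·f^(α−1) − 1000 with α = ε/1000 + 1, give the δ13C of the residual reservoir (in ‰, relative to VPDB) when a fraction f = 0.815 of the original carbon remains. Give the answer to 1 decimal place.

-50.7‰

δ₀ = (0.0107488/0.0112400 − 1)×1000 = (0.956299 − 1)×1000 = -43.701‰
α − 1 = ε/1000 = 0.0360
f^(α−1) = 0.815^(0.0360) = 0.992663
δ_res = (-43.701 + 1000) × 0.992663 − 1000 = 949.282 − 1000 = -50.72‰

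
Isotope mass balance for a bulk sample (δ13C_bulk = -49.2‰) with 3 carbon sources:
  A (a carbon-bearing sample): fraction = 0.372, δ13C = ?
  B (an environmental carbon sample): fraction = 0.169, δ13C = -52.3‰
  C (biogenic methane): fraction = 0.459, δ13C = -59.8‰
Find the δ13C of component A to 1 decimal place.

Isotope mass balance: δ_bulk = Σ fᵢ·δᵢ.
-49.2 = 0.372×δ_A + 0.169×(-52.3) + 0.459×(-59.8)
0.372·δ_A = -49.2 − (-36.287) = -12.913
δ_A = -12.913 / 0.372 = -34.71‰

-34.7‰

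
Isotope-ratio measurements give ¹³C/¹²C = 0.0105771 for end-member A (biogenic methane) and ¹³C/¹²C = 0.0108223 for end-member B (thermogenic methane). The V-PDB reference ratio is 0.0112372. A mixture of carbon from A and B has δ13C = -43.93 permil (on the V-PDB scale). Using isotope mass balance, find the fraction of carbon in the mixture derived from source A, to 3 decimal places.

0.321

δ_A = (0.0105771/0.0112372 − 1)×1000 = (0.941258 − 1)×1000 = -58.742 permil
δ_B = (0.0108223/0.0112372 − 1)×1000 = (0.963078 − 1)×1000 = -36.922 permil
f_A = (δ_mix − δ_B)/(δ_A − δ_B) = (-43.93 − (-36.922))/(-58.742 − (-36.922))
f_A = -7.008 / -21.820 = 0.3212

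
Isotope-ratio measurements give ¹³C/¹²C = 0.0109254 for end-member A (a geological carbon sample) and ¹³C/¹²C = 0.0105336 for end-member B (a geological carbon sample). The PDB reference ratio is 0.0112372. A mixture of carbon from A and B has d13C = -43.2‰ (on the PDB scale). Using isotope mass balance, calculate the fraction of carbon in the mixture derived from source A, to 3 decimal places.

δ_A = (0.0109254/0.0112372 − 1)×1000 = (0.972253 − 1)×1000 = -27.747‰
δ_B = (0.0105336/0.0112372 − 1)×1000 = (0.937387 − 1)×1000 = -62.613‰
f_A = (δ_mix − δ_B)/(δ_A − δ_B) = (-43.2 − (-62.613))/(-27.747 − (-62.613))
f_A = 19.413 / 34.866 = 0.5568

0.557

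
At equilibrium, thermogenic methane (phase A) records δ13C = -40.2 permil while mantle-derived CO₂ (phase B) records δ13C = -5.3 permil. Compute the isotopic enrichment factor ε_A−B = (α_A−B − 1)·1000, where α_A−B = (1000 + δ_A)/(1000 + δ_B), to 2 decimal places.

α_A−B = (1000 + -40.2) / (1000 + -5.3) = 959.8 / 994.7 = 0.964914
ε_A−B = (0.964914 − 1) × 1000 = -35.086 permil
(The approximation ε ≈ δ_A − δ_B would give -34.9 permil.)

-35.09 permil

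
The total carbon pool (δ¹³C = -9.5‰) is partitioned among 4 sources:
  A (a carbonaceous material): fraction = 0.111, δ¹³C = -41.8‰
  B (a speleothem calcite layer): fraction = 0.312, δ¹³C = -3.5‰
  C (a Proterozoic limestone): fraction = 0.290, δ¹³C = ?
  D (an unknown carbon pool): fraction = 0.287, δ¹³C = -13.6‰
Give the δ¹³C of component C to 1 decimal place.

Isotope mass balance: δ_bulk = Σ fᵢ·δᵢ.
-9.5 = 0.111×(-41.8) + 0.312×(-3.5) + 0.290×δ_C + 0.287×(-13.6)
0.290·δ_C = -9.5 − (-9.635) = 0.135
δ_C = 0.135 / 0.290 = 0.47‰

0.5‰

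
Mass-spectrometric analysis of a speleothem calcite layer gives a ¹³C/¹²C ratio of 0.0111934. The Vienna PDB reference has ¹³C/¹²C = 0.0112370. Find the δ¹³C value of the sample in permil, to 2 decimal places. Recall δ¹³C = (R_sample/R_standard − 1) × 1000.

-3.88 permil

δ¹³C = (R_sample / R_standard − 1) × 1000
R_sample / R_standard = 0.0111934 / 0.0112370 = 0.996120
δ¹³C = (0.996120 − 1) × 1000 = -3.880 permil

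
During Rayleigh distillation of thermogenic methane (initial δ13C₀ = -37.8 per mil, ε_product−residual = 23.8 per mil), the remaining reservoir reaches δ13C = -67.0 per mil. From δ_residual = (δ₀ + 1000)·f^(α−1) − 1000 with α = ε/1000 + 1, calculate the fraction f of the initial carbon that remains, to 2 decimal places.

α − 1 = ε/1000 = 0.0238
(δ_res + 1000)/(δ₀ + 1000) = (-67.0 + 1000)/(-37.8 + 1000) = 933.0/962.2 = 0.969653
f = 0.969653^(1/0.0238) = exp(ln(0.969653)/0.0238) = exp(-0.03082/0.0238)
f = exp(-1.2948) = 0.2739

0.27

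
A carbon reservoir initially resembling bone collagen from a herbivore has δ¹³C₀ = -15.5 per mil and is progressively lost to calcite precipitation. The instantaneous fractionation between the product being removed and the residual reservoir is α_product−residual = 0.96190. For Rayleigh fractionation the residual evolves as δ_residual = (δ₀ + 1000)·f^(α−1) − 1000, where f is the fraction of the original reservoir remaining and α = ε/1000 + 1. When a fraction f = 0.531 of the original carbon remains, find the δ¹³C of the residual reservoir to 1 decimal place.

8.5 per mil

Rayleigh residual: δ_res = (δ₀ + 1000)·f^(α−1) − 1000
α − 1 = -0.03810
f^(α−1) = 0.531^(-0.03810) = 1.024410
δ_res = (-15.5 + 1000) × 1.024410 − 1000 = 1008.532 − 1000 = 8.53 per mil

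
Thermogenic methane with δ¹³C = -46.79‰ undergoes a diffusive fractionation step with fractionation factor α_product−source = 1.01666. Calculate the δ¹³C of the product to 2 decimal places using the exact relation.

-30.91‰

δ_product = (δ_source + 1000)·α − 1000
δ_product = (-46.79 + 1000) × 1.01666 − 1000
δ_product = 969.090 − 1000 = -30.910‰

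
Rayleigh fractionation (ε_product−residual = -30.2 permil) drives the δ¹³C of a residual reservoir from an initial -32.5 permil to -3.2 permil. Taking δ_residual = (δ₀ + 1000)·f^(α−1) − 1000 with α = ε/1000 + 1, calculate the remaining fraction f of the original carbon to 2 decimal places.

α − 1 = ε/1000 = -0.0302
(δ_res + 1000)/(δ₀ + 1000) = (-3.2 + 1000)/(-32.5 + 1000) = 996.8/967.5 = 1.030284
f = 1.030284^(1/-0.0302) = exp(ln(1.030284)/-0.0302) = exp(0.02983/-0.0302)
f = exp(-0.9879) = 0.3724

0.37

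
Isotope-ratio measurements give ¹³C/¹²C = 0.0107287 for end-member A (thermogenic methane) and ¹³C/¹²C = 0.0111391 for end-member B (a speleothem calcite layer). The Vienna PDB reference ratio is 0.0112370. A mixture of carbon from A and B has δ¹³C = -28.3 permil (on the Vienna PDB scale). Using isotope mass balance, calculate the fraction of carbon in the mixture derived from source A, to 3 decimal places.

δ_A = (0.0107287/0.0112370 − 1)×1000 = (0.954766 − 1)×1000 = -45.234 permil
δ_B = (0.0111391/0.0112370 − 1)×1000 = (0.991288 − 1)×1000 = -8.712 permil
f_A = (δ_mix − δ_B)/(δ_A − δ_B) = (-28.3 − (-8.712))/(-45.234 − (-8.712))
f_A = -19.588 / -36.522 = 0.5363

0.536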